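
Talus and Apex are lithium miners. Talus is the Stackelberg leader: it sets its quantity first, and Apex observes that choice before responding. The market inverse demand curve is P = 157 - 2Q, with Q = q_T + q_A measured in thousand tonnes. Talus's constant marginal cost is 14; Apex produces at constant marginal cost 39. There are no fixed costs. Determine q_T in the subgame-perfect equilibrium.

The follower Apex best-responds to any q_T: π_A = (157 - 2Q)q_A - 39q_A.
Follower FOC: 118 - 2q_T - 4q_A = 0, so q_A(q_T) = (118 - 2q_T)/4.
The leader anticipates this reaction. Substituting into P = 157 - 2Q gives P = 98 - q_T, so π_T = (98 - q_T)q_T - 14q_T.
The leader's first-order condition 84 - 2q_T = 0 yields q_T = 42.
Then q_A = (118 - 2·42)/4 = 17/2.

42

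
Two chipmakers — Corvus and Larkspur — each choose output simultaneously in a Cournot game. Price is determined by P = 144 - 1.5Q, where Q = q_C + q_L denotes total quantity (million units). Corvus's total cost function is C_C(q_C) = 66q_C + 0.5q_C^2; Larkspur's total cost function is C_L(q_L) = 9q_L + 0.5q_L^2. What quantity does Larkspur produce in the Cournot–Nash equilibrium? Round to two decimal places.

30.76

Corvus's profit: π_C = (144 - 1.5Q)q_C - (66q_C + (1/2)q_C²). Setting ∂π_C/∂q_C = 0: 78 - 4q_C - (3/2)(q_L) = 0.
Larkspur's first-order condition: 135 - 4q_L - (3/2)(q_C) = 0.
Rearranging gives the reaction functions q_C = (78 - (3/2)q_L)/4 and q_L = (135 - (3/2)q_C)/4.
Substituting one into the other gives q_C = 438/55 and q_L = 1692/55.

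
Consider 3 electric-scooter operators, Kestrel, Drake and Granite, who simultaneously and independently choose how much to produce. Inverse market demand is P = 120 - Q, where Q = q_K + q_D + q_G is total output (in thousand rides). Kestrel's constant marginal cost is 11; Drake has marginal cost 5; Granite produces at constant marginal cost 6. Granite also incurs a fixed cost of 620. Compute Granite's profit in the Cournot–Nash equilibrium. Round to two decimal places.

250.25

Kestrel's profit: π_K = (120 - Q)q_K - (11q_K). Setting ∂π_K/∂q_K = 0: 109 - 2q_K - (q_D + q_G) = 0.
Drake's first-order condition: 115 - 2q_D - (q_K + q_G) = 0.
Granite's profit: π_G = (120 - Q)q_G - (6q_G). Setting ∂π_G/∂q_G = 0: 114 - 2q_G - (q_K + q_D) = 0.
Summing all 3 equations gives 338 − 4Q = 0, hence Q = 169/2.
Back-substituting: q_K = (109 − 169/2) = 49/2, q_D = (115 − 169/2) = 61/2, q_G = (114 − 169/2) = 59/2.
Price P = 120 - 169/2 = 71/2.
Granite's profit: (71/2 - 6)·(59/2) - 620 = 1001/4.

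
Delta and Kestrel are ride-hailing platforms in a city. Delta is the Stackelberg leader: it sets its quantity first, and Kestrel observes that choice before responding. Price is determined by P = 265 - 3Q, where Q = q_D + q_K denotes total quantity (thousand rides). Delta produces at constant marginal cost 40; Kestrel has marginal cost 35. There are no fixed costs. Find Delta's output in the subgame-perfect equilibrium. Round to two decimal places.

36.67

Solve by backward induction. Given q_D, the follower Kestrel maximises π_K = (265 - 3q_D - 3q_K)q_K - 35q_K.
Setting the follower's marginal profit to zero, 230 - 3q_D - 6q_K = 0, i.e. q_K = (230 - 3q_D)/6.
The leader anticipates this reaction. Substituting into P = 265 - 3Q gives P = 150 - (3/2)q_D, so π_D = (150 - (3/2)q_D)q_D - 40q_D.
Maximising: ∂π_D/∂q_D = 110 - 3q_D = 0, giving q_D = 110/3.
Then q_K = (230 - 3·(110/3))/6 = 20.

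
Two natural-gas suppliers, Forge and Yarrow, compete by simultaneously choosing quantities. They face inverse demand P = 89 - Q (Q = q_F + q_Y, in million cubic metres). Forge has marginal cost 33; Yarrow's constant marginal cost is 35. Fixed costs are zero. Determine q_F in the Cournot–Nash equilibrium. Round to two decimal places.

Forge's profit: π_F = (89 - Q)q_F - (33q_F). Setting ∂π_F/∂q_F = 0: 56 - 2q_F - (q_Y) = 0.
Yarrow's first-order condition: 54 - 2q_Y - (q_F) = 0.
Rearranging gives the reaction functions q_F = (56 - q_Y)/2 and q_Y = (54 - q_F)/2.
Substituting one into the other gives q_F = 58/3 and q_Y = 52/3.

19.33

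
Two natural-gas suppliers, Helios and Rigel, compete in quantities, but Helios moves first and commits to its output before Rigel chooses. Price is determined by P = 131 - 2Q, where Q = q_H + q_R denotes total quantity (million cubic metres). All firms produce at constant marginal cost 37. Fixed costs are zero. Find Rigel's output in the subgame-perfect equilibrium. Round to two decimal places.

Solve by backward induction. Given q_H, the follower Rigel maximises π_R = (131 - 2q_H - 2q_R)q_R - 37q_R.
Setting the follower's marginal profit to zero, 94 - 2q_H - 4q_R = 0, i.e. q_R = (94 - 2q_H)/4.
Helios substitutes q_R(q_H) into its own profit: π_H = q_H(131 - 2q_H - (94 - 2q_H)/2) - 37q_H = (84 - q_H)q_H - 37q_H.
The leader's first-order condition 47 - 2q_H = 0 yields q_H = 47/2.
Then q_R = (94 - 2·(47/2))/4 = 47/4.

11.75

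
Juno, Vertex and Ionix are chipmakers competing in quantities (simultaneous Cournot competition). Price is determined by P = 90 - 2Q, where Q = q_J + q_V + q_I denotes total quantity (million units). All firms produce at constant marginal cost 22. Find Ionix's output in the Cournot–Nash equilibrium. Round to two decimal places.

8.50

Each firm earns π_i = (90 - 2Q)q_i - 22q_i.
First-order condition (treating rivals' output as given): 68 - 4q_i - 2·Σ_{j≠i} q_j = 0.
By symmetry each firm produces the same amount; substituting Σ_{j≠i} q_j = 2q_i yields q_i = 68/8 = 17/2.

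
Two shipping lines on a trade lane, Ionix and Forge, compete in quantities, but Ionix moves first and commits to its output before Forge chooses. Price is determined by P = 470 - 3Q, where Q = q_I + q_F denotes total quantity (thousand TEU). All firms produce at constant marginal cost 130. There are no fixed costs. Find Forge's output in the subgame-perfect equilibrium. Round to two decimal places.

The follower Forge best-responds to any q_I: π_F = (470 - 3Q)q_F - 130q_F.
Follower FOC: 340 - 3q_I - 6q_F = 0, so q_F(q_I) = (340 - 3q_I)/6.
The leader anticipates this reaction. Substituting into P = 470 - 3Q gives P = 300 - (3/2)q_I, so π_I = (300 - (3/2)q_I)q_I - 130q_I.
Leader FOC: 170 - 3q_I = 0, so q_I = 170/3.
Then q_F = (340 - 3·(170/3))/6 = 85/3.

28.33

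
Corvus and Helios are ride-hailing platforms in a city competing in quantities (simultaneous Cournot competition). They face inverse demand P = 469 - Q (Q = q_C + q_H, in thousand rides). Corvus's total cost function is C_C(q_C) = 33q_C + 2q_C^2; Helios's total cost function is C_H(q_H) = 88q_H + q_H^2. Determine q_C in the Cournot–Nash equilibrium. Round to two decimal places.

59.26

Corvus's profit: π_C = (469 - Q)q_C - (33q_C + 2q_C²). Setting ∂π_C/∂q_C = 0: 436 - 6q_C - (q_H) = 0.
Helios's first-order condition: 381 - 4q_H - (q_C) = 0.
So q_C = (436 - q_H)/6 and q_H = (381 - q_C)/4.
Solving the pair: q_C = 1363/23, q_H = 1850/23.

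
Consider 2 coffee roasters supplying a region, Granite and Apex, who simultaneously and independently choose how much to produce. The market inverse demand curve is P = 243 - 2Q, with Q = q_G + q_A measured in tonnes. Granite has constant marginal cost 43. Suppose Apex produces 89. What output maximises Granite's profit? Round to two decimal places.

With the rival's output fixed at 89, Granite's profit is π_G = (243 - 2·89 - 2q_G)q_G - (43q_G) = (65 - 2q_G)q_G - (43q_G).
∂π_G/∂q_G = 22 - 4q_G = 0, so q_G = 11/2.

5.50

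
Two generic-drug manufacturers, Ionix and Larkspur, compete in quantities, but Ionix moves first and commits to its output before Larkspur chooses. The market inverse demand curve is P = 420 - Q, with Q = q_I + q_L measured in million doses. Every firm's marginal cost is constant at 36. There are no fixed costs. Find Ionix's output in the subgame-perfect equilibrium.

192

The follower Larkspur best-responds to any q_I: π_L = (420 - Q)q_L - 36q_L.
Setting the follower's marginal profit to zero, 384 - q_I - 2q_L = 0, i.e. q_L = (384 - q_I)/2.
Ionix substitutes q_L(q_I) into its own profit: π_I = q_I(420 - q_I - (384 - q_I)/2) - 36q_I = (228 - (1/2)q_I)q_I - 36q_I.
The leader's first-order condition 192 - q_I = 0 yields q_I = 192.
Then q_L = (384 - 192)/2 = 96.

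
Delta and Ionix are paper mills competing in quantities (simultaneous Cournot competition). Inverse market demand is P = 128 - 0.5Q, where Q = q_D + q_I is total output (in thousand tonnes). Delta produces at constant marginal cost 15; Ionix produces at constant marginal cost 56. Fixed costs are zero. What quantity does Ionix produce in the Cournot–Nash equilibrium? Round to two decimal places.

20.67

Delta's profit: π_D = (128 - 0.5Q)q_D - (15q_D). Setting ∂π_D/∂q_D = 0: 113 - q_D - (1/2)(q_I) = 0.
Ionix's profit: π_I = (128 - 0.5Q)q_I - (56q_I). Setting ∂π_I/∂q_I = 0: 72 - q_I - (1/2)(q_D) = 0.
So q_D = (113 - (1/2)q_I) and q_I = (72 - (1/2)q_D).
Substituting one into the other gives q_D = 308/3 and q_I = 62/3.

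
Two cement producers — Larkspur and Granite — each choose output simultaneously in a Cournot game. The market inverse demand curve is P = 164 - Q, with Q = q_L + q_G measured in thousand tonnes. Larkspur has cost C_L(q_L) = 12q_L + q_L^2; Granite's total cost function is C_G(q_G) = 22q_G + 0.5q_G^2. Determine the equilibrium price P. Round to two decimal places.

Larkspur's profit: π_L = (164 - Q)q_L - (12q_L + q_L²). Setting ∂π_L/∂q_L = 0: 152 - 4q_L - (q_G) = 0.
Granite's profit: π_G = (164 - Q)q_G - (22q_G + (1/2)q_G²). Setting ∂π_G/∂q_G = 0: 142 - 3q_G - (q_L) = 0.
Rearranging gives the reaction functions q_L = (152 - q_G)/4 and q_G = (142 - q_L)/3.
Solving the pair: q_L = 314/11, q_G = 416/11.
Total output Q = 730/11, so price P = 164 - 730/11 = 1074/11.

97.64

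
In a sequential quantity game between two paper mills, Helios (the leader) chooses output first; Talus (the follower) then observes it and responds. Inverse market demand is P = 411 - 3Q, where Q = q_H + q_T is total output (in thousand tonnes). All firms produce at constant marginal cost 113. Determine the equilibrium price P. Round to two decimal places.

187.50

The follower Talus best-responds to any q_H: π_T = (411 - 3Q)q_T - 113q_T.
Follower FOC: 298 - 3q_H - 6q_T = 0, so q_T(q_H) = (298 - 3q_H)/6.
Helios substitutes q_T(q_H) into its own profit: π_H = q_H(411 - 3q_H - (298 - 3q_H)/2) - 113q_H = (262 - (3/2)q_H)q_H - 113q_H.
The leader's first-order condition 149 - 3q_H = 0 yields q_H = 149/3.
Then q_T = (298 - 3·(149/3))/6 = 149/6.
Total output Q = 149/2, so price P = 411 - 3·(149/2) = 375/2.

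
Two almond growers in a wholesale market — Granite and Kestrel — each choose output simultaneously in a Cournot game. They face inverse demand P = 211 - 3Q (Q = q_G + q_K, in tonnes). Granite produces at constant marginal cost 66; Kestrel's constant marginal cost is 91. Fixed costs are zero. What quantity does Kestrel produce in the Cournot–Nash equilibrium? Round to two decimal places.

10.56

Granite's profit: π_G = (211 - 3Q)q_G - (66q_G). Setting ∂π_G/∂q_G = 0: 145 - 6q_G - 3(q_K) = 0.
Kestrel's first-order condition: 120 - 6q_K - 3(q_G) = 0.
Rearranging gives the reaction functions q_G = (145 - 3q_K)/6 and q_K = (120 - 3q_G)/6.
Solving the pair: q_G = 170/9, q_K = 95/9.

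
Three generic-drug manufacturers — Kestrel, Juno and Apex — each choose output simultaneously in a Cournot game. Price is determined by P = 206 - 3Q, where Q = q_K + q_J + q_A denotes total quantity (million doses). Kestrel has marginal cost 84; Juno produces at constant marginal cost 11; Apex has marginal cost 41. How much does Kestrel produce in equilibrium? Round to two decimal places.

0.50

Kestrel's profit: π_K = (206 - 3Q)q_K - (84q_K). Setting ∂π_K/∂q_K = 0: 122 - 6q_K - 3(q_J + q_A) = 0.
Juno's first-order condition: 195 - 6q_J - 3(q_K + q_A) = 0.
Apex's first-order condition: 165 - 6q_A - 3(q_K + q_J) = 0.
Adding the 3 first-order conditions: 482 − 12Q = 0, so Q = 241/6.
Back-substituting: q_K = (122 − 241/2)/3 = 1/2, q_J = (195 − 241/2)/3 = 149/6, q_A = (165 − 241/2)/3 = 89/6.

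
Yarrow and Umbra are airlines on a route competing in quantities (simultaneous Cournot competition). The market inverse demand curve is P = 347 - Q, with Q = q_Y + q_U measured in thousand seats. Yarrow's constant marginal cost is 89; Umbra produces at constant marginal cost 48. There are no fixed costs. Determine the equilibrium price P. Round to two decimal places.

Yarrow's profit: π_Y = (347 - Q)q_Y - (89q_Y). Setting ∂π_Y/∂q_Y = 0: 258 - 2q_Y - (q_U) = 0.
Umbra's profit: π_U = (347 - Q)q_U - (48q_U). Setting ∂π_U/∂q_U = 0: 299 - 2q_U - (q_Y) = 0.
Best responses: q_Y = (258 - q_U)/2, q_U = (299 - q_Y)/2.
Substituting one into the other gives q_Y = 217/3 and q_U = 340/3.
Total output Q = 557/3, so price P = 347 - 557/3 = 484/3.

161.33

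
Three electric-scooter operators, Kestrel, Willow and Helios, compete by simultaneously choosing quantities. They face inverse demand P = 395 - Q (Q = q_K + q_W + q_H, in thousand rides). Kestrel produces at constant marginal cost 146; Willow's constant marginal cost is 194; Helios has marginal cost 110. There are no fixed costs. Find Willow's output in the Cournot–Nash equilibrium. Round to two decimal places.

17.25

Kestrel's profit: π_K = (395 - Q)q_K - (146q_K). Setting ∂π_K/∂q_K = 0: 249 - 2q_K - (q_W + q_H) = 0.
Willow's profit: π_W = (395 - Q)q_W - (194q_W). Setting ∂π_W/∂q_W = 0: 201 - 2q_W - (q_K + q_H) = 0.
Helios's first-order condition: 285 - 2q_H - (q_K + q_W) = 0.
Summing all 3 equations gives 735 − 4Q = 0, hence Q = 735/4.
Back-substituting: q_K = (249 − 735/4) = 261/4, q_W = (201 − 735/4) = 69/4, q_H = (285 − 735/4) = 405/4.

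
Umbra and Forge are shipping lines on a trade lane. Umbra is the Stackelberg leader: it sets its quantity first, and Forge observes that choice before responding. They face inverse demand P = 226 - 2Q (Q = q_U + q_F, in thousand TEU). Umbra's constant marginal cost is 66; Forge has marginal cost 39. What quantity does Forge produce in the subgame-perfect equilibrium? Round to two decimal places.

The follower Forge best-responds to any q_U: π_F = (226 - 2Q)q_F - 39q_F.
∂π_F/∂q_F = 187 - 2q_U - 4q_F = 0 gives the reaction function q_F = (187 - 2q_U)/4.
The leader anticipates this reaction. Substituting into P = 226 - 2Q gives P = 265/2 - q_U, so π_U = (265/2 - q_U)q_U - 66q_U.
Maximising: ∂π_U/∂q_U = 133/2 - 2q_U = 0, giving q_U = 133/4.
Then q_F = (187 - 2·(133/4))/4 = 241/8.

30.13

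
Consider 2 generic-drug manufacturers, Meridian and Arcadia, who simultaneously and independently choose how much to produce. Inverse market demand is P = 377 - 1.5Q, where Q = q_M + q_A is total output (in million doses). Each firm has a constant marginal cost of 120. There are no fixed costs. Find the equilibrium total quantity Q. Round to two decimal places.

Each firm earns π_i = (377 - 1.5Q)q_i - 120q_i.
First-order condition (treating rivals' output as given): 257 - 3q_i - (3/2)q_j = 0.
By symmetry each firm produces the same amount; substituting q_j = q_i yields q_i = 257/(9/2) = 514/9.
Total output Q = 514/9 + 514/9 = 1028/9.

114.22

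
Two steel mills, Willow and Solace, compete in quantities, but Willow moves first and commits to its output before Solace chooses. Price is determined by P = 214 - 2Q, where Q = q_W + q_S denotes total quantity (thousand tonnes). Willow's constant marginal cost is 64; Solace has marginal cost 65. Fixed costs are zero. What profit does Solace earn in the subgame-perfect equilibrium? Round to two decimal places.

Solve by backward induction. Given q_W, the follower Solace maximises π_S = (214 - 2q_W - 2q_S)q_S - 65q_S.
Follower FOC: 149 - 2q_W - 4q_S = 0, so q_S(q_W) = (149 - 2q_W)/4.
The leader anticipates this reaction. Substituting into P = 214 - 2Q gives P = 279/2 - q_W, so π_W = (279/2 - q_W)q_W - 64q_W.
Maximising: ∂π_W/∂q_W = 151/2 - 2q_W = 0, giving q_W = 151/4.
Then q_S = (149 - 2·(151/4))/4 = 147/8.
Price P = 214 - 2·(449/8) = 407/4.
Solace's profit: (407/4 - 65)·(147/8) = 675.2813.

675.28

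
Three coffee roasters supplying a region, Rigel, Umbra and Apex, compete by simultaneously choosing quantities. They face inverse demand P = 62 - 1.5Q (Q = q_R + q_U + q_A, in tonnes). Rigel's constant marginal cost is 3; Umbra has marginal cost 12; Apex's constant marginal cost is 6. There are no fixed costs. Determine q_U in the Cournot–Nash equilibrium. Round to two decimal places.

5.83

Rigel's profit: π_R = (62 - 1.5Q)q_R - (3q_R). Setting ∂π_R/∂q_R = 0: 59 - 3q_R - (3/2)(q_U + q_A) = 0.
Umbra's profit: π_U = (62 - 1.5Q)q_U - (12q_U). Setting ∂π_U/∂q_U = 0: 50 - 3q_U - (3/2)(q_R + q_A) = 0.
Apex's first-order condition: 56 - 3q_A - (3/2)(q_R + q_U) = 0.
Summing all 3 equations gives 165 − 6Q = 0, hence Q = 55/2.
Back-substituting: q_R = (59 − 165/4)/(3/2) = 71/6, q_U = (50 − 165/4)/(3/2) = 35/6, q_A = (56 − 165/4)/(3/2) = 59/6.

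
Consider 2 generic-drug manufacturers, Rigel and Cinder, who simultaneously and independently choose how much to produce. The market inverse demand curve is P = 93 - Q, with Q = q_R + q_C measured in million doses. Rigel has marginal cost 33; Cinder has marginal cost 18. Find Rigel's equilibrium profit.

225

Rigel's profit: π_R = (93 - Q)q_R - (33q_R). Setting ∂π_R/∂q_R = 0: 60 - 2q_R - (q_C) = 0.
Cinder's first-order condition: 75 - 2q_C - (q_R) = 0.
Best responses: q_R = (60 - q_C)/2, q_C = (75 - q_R)/2.
Solving the pair: q_R = 15, q_C = 30.
Price P = 93 - 45 = 48.
Rigel's profit: (48 - 33)·15 = 225.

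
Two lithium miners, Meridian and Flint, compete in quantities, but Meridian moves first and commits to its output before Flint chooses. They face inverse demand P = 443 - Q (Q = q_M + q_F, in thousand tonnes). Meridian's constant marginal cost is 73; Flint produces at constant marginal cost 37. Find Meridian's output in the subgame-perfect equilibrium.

167

Solve by backward induction. Given q_M, the follower Flint maximises π_F = (443 - q_M - q_F)q_F - 37q_F.
Setting the follower's marginal profit to zero, 406 - q_M - 2q_F = 0, i.e. q_F = (406 - q_M)/2.
The leader anticipates this reaction. Substituting into P = 443 - Q gives P = 240 - (1/2)q_M, so π_M = (240 - (1/2)q_M)q_M - 73q_M.
Maximising: ∂π_M/∂q_M = 167 - q_M = 0, giving q_M = 167.
Then q_F = (406 - 167)/2 = 239/2.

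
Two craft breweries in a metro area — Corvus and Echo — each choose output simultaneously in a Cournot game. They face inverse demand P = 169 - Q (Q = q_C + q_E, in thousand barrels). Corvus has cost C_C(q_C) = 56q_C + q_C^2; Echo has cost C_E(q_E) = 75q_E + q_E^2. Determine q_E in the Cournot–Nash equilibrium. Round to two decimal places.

17.53

Corvus's profit: π_C = (169 - Q)q_C - (56q_C + q_C²). Setting ∂π_C/∂q_C = 0: 113 - 4q_C - (q_E) = 0.
Echo's profit: π_E = (169 - Q)q_E - (75q_E + q_E²). Setting ∂π_E/∂q_E = 0: 94 - 4q_E - (q_C) = 0.
Best responses: q_C = (113 - q_E)/4, q_E = (94 - q_C)/4.
Substituting one into the other gives q_C = 358/15 and q_E = 263/15.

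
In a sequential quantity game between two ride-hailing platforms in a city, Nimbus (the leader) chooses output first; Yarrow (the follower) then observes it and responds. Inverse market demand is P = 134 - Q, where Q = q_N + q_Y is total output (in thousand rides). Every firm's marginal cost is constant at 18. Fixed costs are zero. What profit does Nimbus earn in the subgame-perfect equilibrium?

1682

Solve by backward induction. Given q_N, the follower Yarrow maximises π_Y = (134 - q_N - q_Y)q_Y - 18q_Y.
Follower FOC: 116 - q_N - 2q_Y = 0, so q_Y(q_N) = (116 - q_N)/2.
Nimbus substitutes q_Y(q_N) into its own profit: π_N = q_N(134 - q_N - (116 - q_N)/2) - 18q_N = (76 - (1/2)q_N)q_N - 18q_N.
Leader FOC: 58 - q_N = 0, so q_N = 58.
Then q_Y = (116 - 58)/2 = 29.
Price P = 134 - 87 = 47.
Nimbus's profit: (47 - 18)·58 = 1682.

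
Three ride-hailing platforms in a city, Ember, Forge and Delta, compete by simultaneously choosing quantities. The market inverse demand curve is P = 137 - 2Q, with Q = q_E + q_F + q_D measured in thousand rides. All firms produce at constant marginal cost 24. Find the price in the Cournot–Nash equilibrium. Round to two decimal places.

52.25

A representative firm's profit is π_i = q_i(137 - 2Q) - 24q_i.
First-order condition (treating rivals' output as given): 113 - 4q_i - 2·Σ_{j≠i} q_j = 0.
With identical firms every q_j equals q_i, so Σ_{j≠i} q_j = 2q_i and 113 = 8q_i, giving q_i = 113/8.
Total output Q = 339/8, so price P = 137 - 2·(339/8) = 209/4.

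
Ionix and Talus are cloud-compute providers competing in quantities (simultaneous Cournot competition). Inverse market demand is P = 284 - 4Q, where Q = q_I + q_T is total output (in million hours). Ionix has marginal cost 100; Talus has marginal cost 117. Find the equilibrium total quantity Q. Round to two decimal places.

Ionix's profit: π_I = (284 - 4Q)q_I - (100q_I). Setting ∂π_I/∂q_I = 0: 184 - 8q_I - 4(q_T) = 0.
Talus's profit: π_T = (284 - 4Q)q_T - (117q_T). Setting ∂π_T/∂q_T = 0: 167 - 8q_T - 4(q_I) = 0.
Best responses: q_I = (184 - 4q_T)/8, q_T = (167 - 4q_I)/8.
Solving the pair: q_I = 67/4, q_T = 25/2.
Total output Q = 67/4 + 25/2 = 117/4.

29.25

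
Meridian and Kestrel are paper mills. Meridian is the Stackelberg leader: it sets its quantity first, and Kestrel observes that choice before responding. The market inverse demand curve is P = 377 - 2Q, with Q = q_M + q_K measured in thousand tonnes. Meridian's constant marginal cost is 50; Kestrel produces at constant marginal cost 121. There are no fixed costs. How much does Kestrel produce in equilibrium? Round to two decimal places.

Solve by backward induction. Given q_M, the follower Kestrel maximises π_K = (377 - 2q_M - 2q_K)q_K - 121q_K.
Follower FOC: 256 - 2q_M - 4q_K = 0, so q_K(q_M) = (256 - 2q_M)/4.
The leader anticipates this reaction. Substituting into P = 377 - 2Q gives P = 249 - q_M, so π_M = (249 - q_M)q_M - 50q_M.
Leader FOC: 199 - 2q_M = 0, so q_M = 199/2.
Then q_K = (256 - 2·(199/2))/4 = 57/4.

14.25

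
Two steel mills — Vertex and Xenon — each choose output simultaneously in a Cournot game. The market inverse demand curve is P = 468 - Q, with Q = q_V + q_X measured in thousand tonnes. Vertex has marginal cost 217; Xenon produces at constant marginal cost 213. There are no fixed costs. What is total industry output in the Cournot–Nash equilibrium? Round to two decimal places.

168.67

Vertex's profit: π_V = (468 - Q)q_V - (217q_V). Setting ∂π_V/∂q_V = 0: 251 - 2q_V - (q_X) = 0.
Xenon's first-order condition: 255 - 2q_X - (q_V) = 0.
So q_V = (251 - q_X)/2 and q_X = (255 - q_V)/2.
Substituting one into the other gives q_V = 247/3 and q_X = 259/3.
Total output Q = 247/3 + 259/3 = 506/3.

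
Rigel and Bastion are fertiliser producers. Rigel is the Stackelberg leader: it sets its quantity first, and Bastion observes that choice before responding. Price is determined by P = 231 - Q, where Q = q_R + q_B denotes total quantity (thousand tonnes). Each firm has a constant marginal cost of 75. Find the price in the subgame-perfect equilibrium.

114

The follower Bastion best-responds to any q_R: π_B = (231 - Q)q_B - 75q_B.
Setting the follower's marginal profit to zero, 156 - q_R - 2q_B = 0, i.e. q_B = (156 - q_R)/2.
Rigel substitutes q_B(q_R) into its own profit: π_R = q_R(231 - q_R - (156 - q_R)/2) - 75q_R = (153 - (1/2)q_R)q_R - 75q_R.
Leader FOC: 78 - q_R = 0, so q_R = 78.
Then q_B = (156 - 78)/2 = 39.
Total output Q = 117, so price P = 231 - 117 = 114.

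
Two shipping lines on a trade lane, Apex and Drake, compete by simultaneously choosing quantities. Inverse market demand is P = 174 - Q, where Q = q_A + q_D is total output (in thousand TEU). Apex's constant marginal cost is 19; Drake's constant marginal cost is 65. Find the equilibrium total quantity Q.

88

Apex's profit: π_A = (174 - Q)q_A - (19q_A). Setting ∂π_A/∂q_A = 0: 155 - 2q_A - (q_D) = 0.
Drake's profit: π_D = (174 - Q)q_D - (65q_D). Setting ∂π_D/∂q_D = 0: 109 - 2q_D - (q_A) = 0.
So q_A = (155 - q_D)/2 and q_D = (109 - q_A)/2.
Substituting one into the other gives q_A = 67 and q_D = 21.
Total output Q = 67 + 21 = 88.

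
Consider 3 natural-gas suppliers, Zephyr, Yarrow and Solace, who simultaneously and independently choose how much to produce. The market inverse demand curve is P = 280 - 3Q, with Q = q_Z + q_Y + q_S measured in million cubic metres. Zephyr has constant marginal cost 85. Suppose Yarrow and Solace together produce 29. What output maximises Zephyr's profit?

With rivals' combined output fixed at 29, Zephyr's profit is π_Z = (280 - 3·29 - 3q_Z)q_Z - (85q_Z) = (193 - 3q_Z)q_Z - (85q_Z).
∂π_Z/∂q_Z = 108 - 6q_Z = 0, so q_Z = 18.

18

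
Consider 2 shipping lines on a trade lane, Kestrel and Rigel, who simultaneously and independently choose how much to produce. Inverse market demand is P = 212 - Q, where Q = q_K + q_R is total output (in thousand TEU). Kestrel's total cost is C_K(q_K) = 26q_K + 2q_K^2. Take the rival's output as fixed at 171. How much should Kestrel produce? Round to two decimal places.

2.50

With the rival's output fixed at 171, Kestrel's profit is π_K = (212 - 171 - q_K)q_K - (26q_K + 2q_K²) = (41 - q_K)q_K - (26q_K + 2q_K²).
∂π_K/∂q_K = 15 - 6q_K = 0, so q_K = 5/2.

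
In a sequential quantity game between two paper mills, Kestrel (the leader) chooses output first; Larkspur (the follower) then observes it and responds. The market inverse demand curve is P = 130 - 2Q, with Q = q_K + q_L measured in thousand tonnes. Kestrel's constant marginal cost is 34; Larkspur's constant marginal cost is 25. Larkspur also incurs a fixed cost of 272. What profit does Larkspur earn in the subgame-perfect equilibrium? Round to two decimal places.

Solve by backward induction. Given q_K, the follower Larkspur maximises π_L = (130 - 2q_K - 2q_L)q_L - 25q_L.
Follower FOC: 105 - 2q_K - 4q_L = 0, so q_L(q_K) = (105 - 2q_K)/4.
Kestrel substitutes q_L(q_K) into its own profit: π_K = q_K(130 - 2q_K - (105 - 2q_K)/2) - 34q_K = (155/2 - q_K)q_K - 34q_K.
Maximising: ∂π_K/∂q_K = 87/2 - 2q_K = 0, giving q_K = 87/4.
Then q_L = (105 - 2·(87/4))/4 = 123/8.
Price P = 130 - 2·(297/8) = 223/4.
Larkspur's profit: (223/4 - 25)·(123/8) - 272 = 200.7813.

200.78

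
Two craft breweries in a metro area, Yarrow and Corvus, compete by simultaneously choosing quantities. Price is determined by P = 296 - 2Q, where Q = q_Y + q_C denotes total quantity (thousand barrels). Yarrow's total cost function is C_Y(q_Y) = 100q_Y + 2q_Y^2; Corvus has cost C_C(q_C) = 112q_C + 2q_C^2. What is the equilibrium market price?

220

Yarrow's profit: π_Y = (296 - 2Q)q_Y - (100q_Y + 2q_Y²). Setting ∂π_Y/∂q_Y = 0: 196 - 8q_Y - 2(q_C) = 0.
Corvus's profit: π_C = (296 - 2Q)q_C - (112q_C + 2q_C²). Setting ∂π_C/∂q_C = 0: 184 - 8q_C - 2(q_Y) = 0.
Rearranging gives the reaction functions q_Y = (196 - 2q_C)/8 and q_C = (184 - 2q_Y)/8.
Solving the pair: q_Y = 20, q_C = 18.
Total output Q = 38, so price P = 296 - 2·38 = 220.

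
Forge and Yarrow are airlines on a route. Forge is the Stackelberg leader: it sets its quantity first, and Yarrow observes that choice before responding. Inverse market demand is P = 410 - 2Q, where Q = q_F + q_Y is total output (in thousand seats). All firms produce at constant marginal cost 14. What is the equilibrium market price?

Solve by backward induction. Given q_F, the follower Yarrow maximises π_Y = (410 - 2q_F - 2q_Y)q_Y - 14q_Y.
Follower FOC: 396 - 2q_F - 4q_Y = 0, so q_Y(q_F) = (396 - 2q_F)/4.
Forge substitutes q_Y(q_F) into its own profit: π_F = q_F(410 - 2q_F - (396 - 2q_F)/2) - 14q_F = (212 - q_F)q_F - 14q_F.
The leader's first-order condition 198 - 2q_F = 0 yields q_F = 99.
Then q_Y = (396 - 2·99)/4 = 99/2.
Total output Q = 297/2, so price P = 410 - 2·(297/2) = 113.

113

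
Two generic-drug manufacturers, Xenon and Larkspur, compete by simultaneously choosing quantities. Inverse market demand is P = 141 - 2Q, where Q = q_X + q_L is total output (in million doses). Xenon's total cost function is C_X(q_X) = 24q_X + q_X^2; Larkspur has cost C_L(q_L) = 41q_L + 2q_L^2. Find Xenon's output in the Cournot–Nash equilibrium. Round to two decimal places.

16.73

Xenon's profit: π_X = (141 - 2Q)q_X - (24q_X + q_X²). Setting ∂π_X/∂q_X = 0: 117 - 6q_X - 2(q_L) = 0.
Larkspur's first-order condition: 100 - 8q_L - 2(q_X) = 0.
So q_X = (117 - 2q_L)/6 and q_L = (100 - 2q_X)/8.
Substituting one into the other gives q_X = 184/11 and q_L = 183/22.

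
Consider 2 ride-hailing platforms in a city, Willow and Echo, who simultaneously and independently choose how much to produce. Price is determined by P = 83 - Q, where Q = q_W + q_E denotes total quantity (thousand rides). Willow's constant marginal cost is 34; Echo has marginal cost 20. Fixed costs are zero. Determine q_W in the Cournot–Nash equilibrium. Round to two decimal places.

Willow's profit: π_W = (83 - Q)q_W - (34q_W). Setting ∂π_W/∂q_W = 0: 49 - 2q_W - (q_E) = 0.
Echo's profit: π_E = (83 - Q)q_E - (20q_E). Setting ∂π_E/∂q_E = 0: 63 - 2q_E - (q_W) = 0.
Best responses: q_W = (49 - q_E)/2, q_E = (63 - q_W)/2.
Substituting one into the other gives q_W = 35/3 and q_E = 77/3.

11.67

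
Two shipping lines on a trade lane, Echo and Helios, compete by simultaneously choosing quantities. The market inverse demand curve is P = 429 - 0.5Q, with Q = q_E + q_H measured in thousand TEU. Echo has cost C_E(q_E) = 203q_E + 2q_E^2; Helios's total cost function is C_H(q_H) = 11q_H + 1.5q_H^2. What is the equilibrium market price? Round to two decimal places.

Echo's profit: π_E = (429 - 0.5Q)q_E - (203q_E + 2q_E²). Setting ∂π_E/∂q_E = 0: 226 - 5q_E - (1/2)(q_H) = 0.
Helios's profit: π_H = (429 - 0.5Q)q_H - (11q_H + (3/2)q_H²). Setting ∂π_H/∂q_H = 0: 418 - 4q_H - (1/2)(q_E) = 0.
Rearranging gives the reaction functions q_E = (226 - (1/2)q_H)/5 and q_H = (418 - (1/2)q_E)/4.
Substituting one into the other gives q_E = 35.1899 and q_H = 100.1013.
Total output Q = 135.2911, so price P = 429 - (1/2)·135.2911 = 361.3544.

361.35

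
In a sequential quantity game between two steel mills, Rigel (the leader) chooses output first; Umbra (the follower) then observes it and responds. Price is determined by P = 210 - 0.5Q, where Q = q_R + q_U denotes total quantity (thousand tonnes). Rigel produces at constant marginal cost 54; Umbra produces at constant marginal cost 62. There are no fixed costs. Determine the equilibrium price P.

95

Solve by backward induction. Given q_R, the follower Umbra maximises π_U = (210 - (1/2)q_R - (1/2)q_U)q_U - 62q_U.
Follower FOC: 148 - (1/2)q_R - q_U = 0, so q_U(q_R) = (148 - (1/2)q_R).
The leader anticipates this reaction. Substituting into P = 210 - 0.5Q gives P = 136 - (1/4)q_R, so π_R = (136 - (1/4)q_R)q_R - 54q_R.
Maximising: ∂π_R/∂q_R = 82 - (1/2)q_R = 0, giving q_R = 164.
Then q_U = (148 - (1/2)·164) = 66.
Total output Q = 230, so price P = 210 - (1/2)·230 = 95.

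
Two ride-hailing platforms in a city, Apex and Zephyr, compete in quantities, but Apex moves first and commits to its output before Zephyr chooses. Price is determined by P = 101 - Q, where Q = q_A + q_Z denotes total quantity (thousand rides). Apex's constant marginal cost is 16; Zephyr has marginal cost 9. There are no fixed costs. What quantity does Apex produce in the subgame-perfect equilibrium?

Solve by backward induction. Given q_A, the follower Zephyr maximises π_Z = (101 - q_A - q_Z)q_Z - 9q_Z.
∂π_Z/∂q_Z = 92 - q_A - 2q_Z = 0 gives the reaction function q_Z = (92 - q_A)/2.
The leader anticipates this reaction. Substituting into P = 101 - Q gives P = 55 - (1/2)q_A, so π_A = (55 - (1/2)q_A)q_A - 16q_A.
Leader FOC: 39 - q_A = 0, so q_A = 39.
Then q_Z = (92 - 39)/2 = 53/2.

39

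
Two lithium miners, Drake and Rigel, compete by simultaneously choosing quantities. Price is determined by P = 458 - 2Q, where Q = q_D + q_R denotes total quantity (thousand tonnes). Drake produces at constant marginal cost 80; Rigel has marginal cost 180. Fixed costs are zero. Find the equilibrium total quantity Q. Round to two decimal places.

Drake's profit: π_D = (458 - 2Q)q_D - (80q_D). Setting ∂π_D/∂q_D = 0: 378 - 4q_D - 2(q_R) = 0.
Rigel's profit: π_R = (458 - 2Q)q_R - (180q_R). Setting ∂π_R/∂q_R = 0: 278 - 4q_R - 2(q_D) = 0.
Best responses: q_D = (378 - 2q_R)/4, q_R = (278 - 2q_D)/4.
Substituting one into the other gives q_D = 239/3 and q_R = 89/3.
Total output Q = 239/3 + 89/3 = 328/3.

109.33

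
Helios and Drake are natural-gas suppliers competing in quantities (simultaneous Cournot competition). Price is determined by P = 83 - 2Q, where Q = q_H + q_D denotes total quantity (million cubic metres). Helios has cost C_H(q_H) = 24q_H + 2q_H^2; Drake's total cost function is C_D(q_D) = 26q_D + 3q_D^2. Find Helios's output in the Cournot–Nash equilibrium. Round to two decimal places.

Helios's profit: π_H = (83 - 2Q)q_H - (24q_H + 2q_H²). Setting ∂π_H/∂q_H = 0: 59 - 8q_H - 2(q_D) = 0.
Drake's profit: π_D = (83 - 2Q)q_D - (26q_D + 3q_D²). Setting ∂π_D/∂q_D = 0: 57 - 10q_D - 2(q_H) = 0.
Best responses: q_H = (59 - 2q_D)/8, q_D = (57 - 2q_H)/10.
Substituting one into the other gives q_H = 119/19 and q_D = 169/38.

6.26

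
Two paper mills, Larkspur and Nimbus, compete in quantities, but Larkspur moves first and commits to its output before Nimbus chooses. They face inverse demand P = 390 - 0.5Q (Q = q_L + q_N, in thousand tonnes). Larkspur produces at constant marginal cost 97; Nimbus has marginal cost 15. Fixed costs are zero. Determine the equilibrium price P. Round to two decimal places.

149.75

Solve by backward induction. Given q_L, the follower Nimbus maximises π_N = (390 - (1/2)q_L - (1/2)q_N)q_N - 15q_N.
Setting the follower's marginal profit to zero, 375 - (1/2)q_L - q_N = 0, i.e. q_N = (375 - (1/2)q_L).
The leader anticipates this reaction. Substituting into P = 390 - 0.5Q gives P = 405/2 - (1/4)q_L, so π_L = (405/2 - (1/4)q_L)q_L - 97q_L.
Maximising: ∂π_L/∂q_L = 211/2 - (1/2)q_L = 0, giving q_L = 211.
Then q_N = (375 - (1/2)·211) = 539/2.
Total output Q = 961/2, so price P = 390 - (1/2)·(961/2) = 599/4.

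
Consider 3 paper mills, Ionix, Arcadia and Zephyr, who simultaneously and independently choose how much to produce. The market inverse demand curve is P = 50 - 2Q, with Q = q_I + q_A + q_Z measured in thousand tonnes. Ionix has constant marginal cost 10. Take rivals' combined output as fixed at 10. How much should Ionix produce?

With rivals' combined output fixed at 10, Ionix's profit is π_I = (50 - 2·10 - 2q_I)q_I - (10q_I) = (30 - 2q_I)q_I - (10q_I).
∂π_I/∂q_I = 20 - 4q_I = 0, so q_I = 5.

5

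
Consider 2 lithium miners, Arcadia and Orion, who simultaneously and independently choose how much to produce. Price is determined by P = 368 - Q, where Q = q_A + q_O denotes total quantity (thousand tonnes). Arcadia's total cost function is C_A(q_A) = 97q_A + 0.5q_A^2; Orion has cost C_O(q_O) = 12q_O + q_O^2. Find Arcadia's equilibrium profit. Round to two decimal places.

6570.05

Arcadia's profit: π_A = (368 - Q)q_A - (97q_A + (1/2)q_A²). Setting ∂π_A/∂q_A = 0: 271 - 3q_A - (q_O) = 0.
Orion's profit: π_O = (368 - Q)q_O - (12q_O + q_O²). Setting ∂π_O/∂q_O = 0: 356 - 4q_O - (q_A) = 0.
So q_A = (271 - q_O)/3 and q_O = (356 - q_A)/4.
Solving the pair: q_A = 728/11, q_O = 797/11.
Price P = 368 - 1525/11 = 229.3636.
Arcadia's profit: 229.3636·(728/11) - 97·(728/11) - (1/2)(728/11)² = 6570.0496.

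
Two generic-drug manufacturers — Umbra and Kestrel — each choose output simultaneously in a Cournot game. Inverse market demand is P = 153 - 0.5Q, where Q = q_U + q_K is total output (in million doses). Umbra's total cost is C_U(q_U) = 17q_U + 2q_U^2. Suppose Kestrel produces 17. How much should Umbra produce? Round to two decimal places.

25.50

With the rival's output fixed at 17, Umbra's profit is π_U = (153 - (1/2)·17 - (1/2)q_U)q_U - (17q_U + 2q_U²) = (289/2 - (1/2)q_U)q_U - (17q_U + 2q_U²).
∂π_U/∂q_U = 255/2 - 5q_U = 0, so q_U = 51/2.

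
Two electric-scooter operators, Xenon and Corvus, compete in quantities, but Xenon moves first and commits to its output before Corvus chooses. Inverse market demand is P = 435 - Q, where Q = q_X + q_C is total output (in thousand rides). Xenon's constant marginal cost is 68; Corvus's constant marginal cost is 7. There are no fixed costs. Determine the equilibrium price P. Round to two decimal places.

144.50

The follower Corvus best-responds to any q_X: π_C = (435 - Q)q_C - 7q_C.
∂π_C/∂q_C = 428 - q_X - 2q_C = 0 gives the reaction function q_C = (428 - q_X)/2.
The leader anticipates this reaction. Substituting into P = 435 - Q gives P = 221 - (1/2)q_X, so π_X = (221 - (1/2)q_X)q_X - 68q_X.
Leader FOC: 153 - q_X = 0, so q_X = 153.
Then q_C = (428 - 153)/2 = 275/2.
Total output Q = 581/2, so price P = 435 - 581/2 = 289/2.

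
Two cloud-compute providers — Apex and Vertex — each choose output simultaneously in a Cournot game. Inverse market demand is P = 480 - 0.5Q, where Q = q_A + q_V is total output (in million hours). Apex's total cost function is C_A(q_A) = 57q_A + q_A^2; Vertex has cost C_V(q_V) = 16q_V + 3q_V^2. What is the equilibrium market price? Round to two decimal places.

385.80

Apex's profit: π_A = (480 - 0.5Q)q_A - (57q_A + q_A²). Setting ∂π_A/∂q_A = 0: 423 - 3q_A - (1/2)(q_V) = 0.
Vertex's profit: π_V = (480 - 0.5Q)q_V - (16q_V + 3q_V²). Setting ∂π_V/∂q_V = 0: 464 - 7q_V - (1/2)(q_A) = 0.
Rearranging gives the reaction functions q_A = (423 - (1/2)q_V)/3 and q_V = (464 - (1/2)q_A)/7.
Substituting one into the other gives q_A = 131.5181 and q_V = 56.8916.
Total output Q = 188.4096, so price P = 480 - (1/2)·188.4096 = 385.7952.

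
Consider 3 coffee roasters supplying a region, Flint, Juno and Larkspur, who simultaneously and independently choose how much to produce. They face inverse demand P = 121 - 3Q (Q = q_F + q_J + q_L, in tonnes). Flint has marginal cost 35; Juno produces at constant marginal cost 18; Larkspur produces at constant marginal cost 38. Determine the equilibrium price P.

53

Flint's profit: π_F = (121 - 3Q)q_F - (35q_F). Setting ∂π_F/∂q_F = 0: 86 - 6q_F - 3(q_J + q_L) = 0.
Juno's first-order condition: 103 - 6q_J - 3(q_F + q_L) = 0.
Larkspur's profit: π_L = (121 - 3Q)q_L - (38q_L). Setting ∂π_L/∂q_L = 0: 83 - 6q_L - 3(q_F + q_J) = 0.
Adding the 3 conditions: 272 − 6Q − 6Q = 0, i.e. Q = 68/3.
Back-substituting: q_F = (86 − 68)/3 = 6, q_J = (103 − 68)/3 = 35/3, q_L = (83 − 68)/3 = 5.
Total output Q = 68/3, so price P = 121 - 3·(68/3) = 53.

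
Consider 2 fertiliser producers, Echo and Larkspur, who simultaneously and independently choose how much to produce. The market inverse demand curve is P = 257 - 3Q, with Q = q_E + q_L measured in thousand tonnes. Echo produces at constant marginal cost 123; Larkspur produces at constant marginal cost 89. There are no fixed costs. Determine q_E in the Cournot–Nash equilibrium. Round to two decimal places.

Echo's profit: π_E = (257 - 3Q)q_E - (123q_E). Setting ∂π_E/∂q_E = 0: 134 - 6q_E - 3(q_L) = 0.
Larkspur's profit: π_L = (257 - 3Q)q_L - (89q_L). Setting ∂π_L/∂q_L = 0: 168 - 6q_L - 3(q_E) = 0.
Best responses: q_E = (134 - 3q_L)/6, q_L = (168 - 3q_E)/6.
Substituting one into the other gives q_E = 100/9 and q_L = 202/9.

11.11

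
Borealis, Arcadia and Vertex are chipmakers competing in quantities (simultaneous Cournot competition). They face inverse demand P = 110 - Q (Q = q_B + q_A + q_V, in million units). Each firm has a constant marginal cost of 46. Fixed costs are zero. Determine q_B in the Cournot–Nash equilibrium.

Each firm earns π_i = (110 - Q)q_i - 46q_i.
First-order condition (treating rivals' output as given): 64 - 2q_i - Σ_{j≠i} q_j = 0.
With identical firms every q_j equals q_i, so Σ_{j≠i} q_j = 2q_i and 64 = 4q_i, giving q_i = 16.

16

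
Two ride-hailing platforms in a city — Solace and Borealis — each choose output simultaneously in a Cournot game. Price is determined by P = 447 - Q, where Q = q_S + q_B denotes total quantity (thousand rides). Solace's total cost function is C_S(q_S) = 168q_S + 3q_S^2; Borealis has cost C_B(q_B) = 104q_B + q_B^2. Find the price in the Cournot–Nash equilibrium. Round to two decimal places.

Solace's profit: π_S = (447 - Q)q_S - (168q_S + 3q_S²). Setting ∂π_S/∂q_S = 0: 279 - 8q_S - (q_B) = 0.
Borealis's first-order condition: 343 - 4q_B - (q_S) = 0.
Best responses: q_S = (279 - q_B)/8, q_B = (343 - q_S)/4.
Solving the pair: q_S = 773/31, q_B = 79.5161.
Total output Q = 104.4516, so price P = 447 - 104.4516 = 342.5484.

342.55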